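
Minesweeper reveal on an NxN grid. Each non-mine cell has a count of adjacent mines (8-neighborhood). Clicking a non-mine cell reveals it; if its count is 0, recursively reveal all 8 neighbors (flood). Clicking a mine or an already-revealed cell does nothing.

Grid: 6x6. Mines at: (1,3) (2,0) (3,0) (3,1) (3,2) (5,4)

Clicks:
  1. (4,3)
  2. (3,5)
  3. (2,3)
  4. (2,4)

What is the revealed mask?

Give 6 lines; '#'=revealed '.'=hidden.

Click 1 (4,3) count=2: revealed 1 new [(4,3)] -> total=1
Click 2 (3,5) count=0: revealed 12 new [(0,4) (0,5) (1,4) (1,5) (2,3) (2,4) (2,5) (3,3) (3,4) (3,5) (4,4) (4,5)] -> total=13
Click 3 (2,3) count=2: revealed 0 new [(none)] -> total=13
Click 4 (2,4) count=1: revealed 0 new [(none)] -> total=13

Answer: ....##
....##
...###
...###
...###
......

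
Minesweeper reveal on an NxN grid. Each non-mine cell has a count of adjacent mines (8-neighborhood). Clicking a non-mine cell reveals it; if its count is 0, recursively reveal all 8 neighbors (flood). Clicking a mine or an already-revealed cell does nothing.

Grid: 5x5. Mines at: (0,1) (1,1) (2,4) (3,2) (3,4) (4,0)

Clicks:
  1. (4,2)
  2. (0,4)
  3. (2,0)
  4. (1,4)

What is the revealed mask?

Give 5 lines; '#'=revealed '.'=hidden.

Answer: ..###
..###
#....
.....
..#..

Derivation:
Click 1 (4,2) count=1: revealed 1 new [(4,2)] -> total=1
Click 2 (0,4) count=0: revealed 6 new [(0,2) (0,3) (0,4) (1,2) (1,3) (1,4)] -> total=7
Click 3 (2,0) count=1: revealed 1 new [(2,0)] -> total=8
Click 4 (1,4) count=1: revealed 0 new [(none)] -> total=8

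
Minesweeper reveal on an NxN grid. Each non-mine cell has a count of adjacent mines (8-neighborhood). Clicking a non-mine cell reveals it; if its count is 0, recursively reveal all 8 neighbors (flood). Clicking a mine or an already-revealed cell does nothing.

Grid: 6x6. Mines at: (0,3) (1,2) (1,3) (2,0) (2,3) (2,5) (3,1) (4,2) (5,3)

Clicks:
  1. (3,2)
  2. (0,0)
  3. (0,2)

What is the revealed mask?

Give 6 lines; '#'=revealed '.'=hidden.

Answer: ###...
##....
......
..#...
......
......

Derivation:
Click 1 (3,2) count=3: revealed 1 new [(3,2)] -> total=1
Click 2 (0,0) count=0: revealed 4 new [(0,0) (0,1) (1,0) (1,1)] -> total=5
Click 3 (0,2) count=3: revealed 1 new [(0,2)] -> total=6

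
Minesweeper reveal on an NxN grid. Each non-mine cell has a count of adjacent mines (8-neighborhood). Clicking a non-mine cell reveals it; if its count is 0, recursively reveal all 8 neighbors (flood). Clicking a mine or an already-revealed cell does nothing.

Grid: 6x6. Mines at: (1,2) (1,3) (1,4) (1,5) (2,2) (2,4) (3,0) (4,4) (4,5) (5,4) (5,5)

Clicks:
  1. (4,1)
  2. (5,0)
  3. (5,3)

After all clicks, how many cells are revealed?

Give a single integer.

Answer: 11

Derivation:
Click 1 (4,1) count=1: revealed 1 new [(4,1)] -> total=1
Click 2 (5,0) count=0: revealed 10 new [(3,1) (3,2) (3,3) (4,0) (4,2) (4,3) (5,0) (5,1) (5,2) (5,3)] -> total=11
Click 3 (5,3) count=2: revealed 0 new [(none)] -> total=11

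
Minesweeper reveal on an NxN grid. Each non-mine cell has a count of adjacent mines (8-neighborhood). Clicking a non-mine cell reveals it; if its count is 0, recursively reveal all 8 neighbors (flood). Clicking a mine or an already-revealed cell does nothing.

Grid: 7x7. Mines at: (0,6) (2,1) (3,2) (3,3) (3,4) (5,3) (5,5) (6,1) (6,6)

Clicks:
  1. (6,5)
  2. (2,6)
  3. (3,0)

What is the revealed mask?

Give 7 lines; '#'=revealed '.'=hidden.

Click 1 (6,5) count=2: revealed 1 new [(6,5)] -> total=1
Click 2 (2,6) count=0: revealed 8 new [(1,5) (1,6) (2,5) (2,6) (3,5) (3,6) (4,5) (4,6)] -> total=9
Click 3 (3,0) count=1: revealed 1 new [(3,0)] -> total=10

Answer: .......
.....##
.....##
#....##
.....##
.......
.....#.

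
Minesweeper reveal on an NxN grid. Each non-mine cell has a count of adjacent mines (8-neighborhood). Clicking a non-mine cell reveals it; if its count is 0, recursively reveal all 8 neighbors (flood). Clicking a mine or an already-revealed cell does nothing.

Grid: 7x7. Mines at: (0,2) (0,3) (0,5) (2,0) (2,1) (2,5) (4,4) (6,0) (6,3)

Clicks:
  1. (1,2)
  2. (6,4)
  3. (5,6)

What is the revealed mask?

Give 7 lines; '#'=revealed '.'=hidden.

Click 1 (1,2) count=3: revealed 1 new [(1,2)] -> total=1
Click 2 (6,4) count=1: revealed 1 new [(6,4)] -> total=2
Click 3 (5,6) count=0: revealed 9 new [(3,5) (3,6) (4,5) (4,6) (5,4) (5,5) (5,6) (6,5) (6,6)] -> total=11

Answer: .......
..#....
.......
.....##
.....##
....###
....###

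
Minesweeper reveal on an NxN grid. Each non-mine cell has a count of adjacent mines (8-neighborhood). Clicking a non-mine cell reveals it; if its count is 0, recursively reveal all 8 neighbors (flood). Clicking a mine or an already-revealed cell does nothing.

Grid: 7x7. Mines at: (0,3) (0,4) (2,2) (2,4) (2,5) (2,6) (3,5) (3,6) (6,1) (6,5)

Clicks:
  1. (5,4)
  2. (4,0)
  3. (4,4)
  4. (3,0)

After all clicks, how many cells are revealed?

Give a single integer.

Click 1 (5,4) count=1: revealed 1 new [(5,4)] -> total=1
Click 2 (4,0) count=0: revealed 25 new [(0,0) (0,1) (0,2) (1,0) (1,1) (1,2) (2,0) (2,1) (3,0) (3,1) (3,2) (3,3) (3,4) (4,0) (4,1) (4,2) (4,3) (4,4) (5,0) (5,1) (5,2) (5,3) (6,2) (6,3) (6,4)] -> total=26
Click 3 (4,4) count=1: revealed 0 new [(none)] -> total=26
Click 4 (3,0) count=0: revealed 0 new [(none)] -> total=26

Answer: 26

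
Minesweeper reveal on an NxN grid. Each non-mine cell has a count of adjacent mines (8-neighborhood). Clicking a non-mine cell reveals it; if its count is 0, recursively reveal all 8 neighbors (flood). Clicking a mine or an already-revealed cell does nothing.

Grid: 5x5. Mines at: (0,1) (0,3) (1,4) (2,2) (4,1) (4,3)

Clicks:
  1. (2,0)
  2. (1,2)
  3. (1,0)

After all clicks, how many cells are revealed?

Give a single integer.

Click 1 (2,0) count=0: revealed 6 new [(1,0) (1,1) (2,0) (2,1) (3,0) (3,1)] -> total=6
Click 2 (1,2) count=3: revealed 1 new [(1,2)] -> total=7
Click 3 (1,0) count=1: revealed 0 new [(none)] -> total=7

Answer: 7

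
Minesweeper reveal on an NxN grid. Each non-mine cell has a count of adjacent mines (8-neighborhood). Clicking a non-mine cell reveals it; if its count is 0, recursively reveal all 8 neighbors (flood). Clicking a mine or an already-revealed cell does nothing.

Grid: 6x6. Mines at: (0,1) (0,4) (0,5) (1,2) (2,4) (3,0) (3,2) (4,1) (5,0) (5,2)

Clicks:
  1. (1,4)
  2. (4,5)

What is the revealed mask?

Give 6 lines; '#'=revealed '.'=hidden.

Click 1 (1,4) count=3: revealed 1 new [(1,4)] -> total=1
Click 2 (4,5) count=0: revealed 9 new [(3,3) (3,4) (3,5) (4,3) (4,4) (4,5) (5,3) (5,4) (5,5)] -> total=10

Answer: ......
....#.
......
...###
...###
...###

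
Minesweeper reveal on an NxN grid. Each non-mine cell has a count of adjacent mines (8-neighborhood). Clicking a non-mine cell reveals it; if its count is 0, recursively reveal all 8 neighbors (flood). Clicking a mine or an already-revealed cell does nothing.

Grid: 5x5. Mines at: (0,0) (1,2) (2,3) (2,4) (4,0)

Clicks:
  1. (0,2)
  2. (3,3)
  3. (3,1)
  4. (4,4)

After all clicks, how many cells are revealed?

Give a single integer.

Answer: 9

Derivation:
Click 1 (0,2) count=1: revealed 1 new [(0,2)] -> total=1
Click 2 (3,3) count=2: revealed 1 new [(3,3)] -> total=2
Click 3 (3,1) count=1: revealed 1 new [(3,1)] -> total=3
Click 4 (4,4) count=0: revealed 6 new [(3,2) (3,4) (4,1) (4,2) (4,3) (4,4)] -> total=9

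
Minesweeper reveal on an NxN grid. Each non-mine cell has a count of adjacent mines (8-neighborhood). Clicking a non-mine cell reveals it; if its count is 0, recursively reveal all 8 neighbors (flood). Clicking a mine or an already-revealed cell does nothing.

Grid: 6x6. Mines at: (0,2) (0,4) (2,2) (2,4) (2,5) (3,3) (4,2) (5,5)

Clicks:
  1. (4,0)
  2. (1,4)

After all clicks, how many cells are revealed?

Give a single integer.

Answer: 13

Derivation:
Click 1 (4,0) count=0: revealed 12 new [(0,0) (0,1) (1,0) (1,1) (2,0) (2,1) (3,0) (3,1) (4,0) (4,1) (5,0) (5,1)] -> total=12
Click 2 (1,4) count=3: revealed 1 new [(1,4)] -> total=13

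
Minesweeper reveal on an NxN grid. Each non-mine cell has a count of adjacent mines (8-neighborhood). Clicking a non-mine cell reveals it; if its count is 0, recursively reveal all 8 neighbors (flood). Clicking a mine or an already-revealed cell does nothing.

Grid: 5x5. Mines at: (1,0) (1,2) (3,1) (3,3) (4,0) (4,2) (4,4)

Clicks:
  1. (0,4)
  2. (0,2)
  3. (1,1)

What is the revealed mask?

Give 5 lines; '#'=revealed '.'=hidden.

Answer: ..###
.#.##
...##
.....
.....

Derivation:
Click 1 (0,4) count=0: revealed 6 new [(0,3) (0,4) (1,3) (1,4) (2,3) (2,4)] -> total=6
Click 2 (0,2) count=1: revealed 1 new [(0,2)] -> total=7
Click 3 (1,1) count=2: revealed 1 new [(1,1)] -> total=8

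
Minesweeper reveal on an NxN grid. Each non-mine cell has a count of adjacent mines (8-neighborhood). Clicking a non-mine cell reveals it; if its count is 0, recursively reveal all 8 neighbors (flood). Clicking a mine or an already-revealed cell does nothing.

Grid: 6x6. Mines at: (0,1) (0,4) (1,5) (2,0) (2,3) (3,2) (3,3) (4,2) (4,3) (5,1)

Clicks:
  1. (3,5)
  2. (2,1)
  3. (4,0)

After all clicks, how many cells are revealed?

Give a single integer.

Answer: 10

Derivation:
Click 1 (3,5) count=0: revealed 8 new [(2,4) (2,5) (3,4) (3,5) (4,4) (4,5) (5,4) (5,5)] -> total=8
Click 2 (2,1) count=2: revealed 1 new [(2,1)] -> total=9
Click 3 (4,0) count=1: revealed 1 new [(4,0)] -> total=10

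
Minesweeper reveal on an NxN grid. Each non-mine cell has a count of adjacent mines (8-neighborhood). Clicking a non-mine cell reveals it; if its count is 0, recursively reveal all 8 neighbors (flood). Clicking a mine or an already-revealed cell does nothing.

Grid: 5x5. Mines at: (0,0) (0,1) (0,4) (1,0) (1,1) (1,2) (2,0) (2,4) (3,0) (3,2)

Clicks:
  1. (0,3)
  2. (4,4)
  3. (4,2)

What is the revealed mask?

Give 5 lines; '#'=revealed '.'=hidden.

Click 1 (0,3) count=2: revealed 1 new [(0,3)] -> total=1
Click 2 (4,4) count=0: revealed 4 new [(3,3) (3,4) (4,3) (4,4)] -> total=5
Click 3 (4,2) count=1: revealed 1 new [(4,2)] -> total=6

Answer: ...#.
.....
.....
...##
..###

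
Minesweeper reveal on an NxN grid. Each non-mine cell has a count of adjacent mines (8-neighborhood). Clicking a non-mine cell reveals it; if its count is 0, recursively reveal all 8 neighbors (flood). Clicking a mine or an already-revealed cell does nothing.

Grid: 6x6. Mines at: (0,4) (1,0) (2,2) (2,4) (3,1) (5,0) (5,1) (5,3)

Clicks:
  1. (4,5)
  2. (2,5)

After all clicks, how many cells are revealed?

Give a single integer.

Answer: 7

Derivation:
Click 1 (4,5) count=0: revealed 6 new [(3,4) (3,5) (4,4) (4,5) (5,4) (5,5)] -> total=6
Click 2 (2,5) count=1: revealed 1 new [(2,5)] -> total=7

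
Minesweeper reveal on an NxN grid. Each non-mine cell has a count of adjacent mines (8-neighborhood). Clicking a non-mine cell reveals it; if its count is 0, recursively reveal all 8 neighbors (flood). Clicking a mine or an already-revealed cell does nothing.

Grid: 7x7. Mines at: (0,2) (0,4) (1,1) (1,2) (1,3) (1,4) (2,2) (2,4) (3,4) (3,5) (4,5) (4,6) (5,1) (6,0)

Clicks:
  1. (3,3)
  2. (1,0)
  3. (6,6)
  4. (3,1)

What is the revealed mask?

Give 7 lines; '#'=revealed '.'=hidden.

Click 1 (3,3) count=3: revealed 1 new [(3,3)] -> total=1
Click 2 (1,0) count=1: revealed 1 new [(1,0)] -> total=2
Click 3 (6,6) count=0: revealed 13 new [(4,2) (4,3) (4,4) (5,2) (5,3) (5,4) (5,5) (5,6) (6,2) (6,3) (6,4) (6,5) (6,6)] -> total=15
Click 4 (3,1) count=1: revealed 1 new [(3,1)] -> total=16

Answer: .......
#......
.......
.#.#...
..###..
..#####
..#####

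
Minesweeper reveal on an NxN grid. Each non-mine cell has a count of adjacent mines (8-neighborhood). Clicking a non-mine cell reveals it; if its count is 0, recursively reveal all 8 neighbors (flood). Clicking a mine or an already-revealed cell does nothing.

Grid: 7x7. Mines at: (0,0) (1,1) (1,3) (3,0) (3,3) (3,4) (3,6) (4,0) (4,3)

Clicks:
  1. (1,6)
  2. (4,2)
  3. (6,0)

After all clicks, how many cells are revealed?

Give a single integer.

Click 1 (1,6) count=0: revealed 9 new [(0,4) (0,5) (0,6) (1,4) (1,5) (1,6) (2,4) (2,5) (2,6)] -> total=9
Click 2 (4,2) count=2: revealed 1 new [(4,2)] -> total=10
Click 3 (6,0) count=0: revealed 17 new [(4,4) (4,5) (4,6) (5,0) (5,1) (5,2) (5,3) (5,4) (5,5) (5,6) (6,0) (6,1) (6,2) (6,3) (6,4) (6,5) (6,6)] -> total=27

Answer: 27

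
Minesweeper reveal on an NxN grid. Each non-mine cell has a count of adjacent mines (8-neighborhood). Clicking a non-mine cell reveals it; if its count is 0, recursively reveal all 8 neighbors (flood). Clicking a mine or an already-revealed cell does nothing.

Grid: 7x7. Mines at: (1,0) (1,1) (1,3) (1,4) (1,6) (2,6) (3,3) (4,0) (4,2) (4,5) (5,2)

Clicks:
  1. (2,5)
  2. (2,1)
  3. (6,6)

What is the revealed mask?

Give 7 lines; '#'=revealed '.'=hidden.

Click 1 (2,5) count=3: revealed 1 new [(2,5)] -> total=1
Click 2 (2,1) count=2: revealed 1 new [(2,1)] -> total=2
Click 3 (6,6) count=0: revealed 8 new [(5,3) (5,4) (5,5) (5,6) (6,3) (6,4) (6,5) (6,6)] -> total=10

Answer: .......
.......
.#...#.
.......
.......
...####
...####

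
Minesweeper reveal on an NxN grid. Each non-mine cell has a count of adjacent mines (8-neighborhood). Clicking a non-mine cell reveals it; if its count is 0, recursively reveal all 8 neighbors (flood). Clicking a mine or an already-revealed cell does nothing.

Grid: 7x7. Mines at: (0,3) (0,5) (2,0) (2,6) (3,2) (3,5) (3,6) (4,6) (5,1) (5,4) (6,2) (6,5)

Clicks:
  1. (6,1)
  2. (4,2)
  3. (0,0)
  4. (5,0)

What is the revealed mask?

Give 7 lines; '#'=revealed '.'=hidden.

Answer: ###....
###....
.......
.......
..#....
#......
.#.....

Derivation:
Click 1 (6,1) count=2: revealed 1 new [(6,1)] -> total=1
Click 2 (4,2) count=2: revealed 1 new [(4,2)] -> total=2
Click 3 (0,0) count=0: revealed 6 new [(0,0) (0,1) (0,2) (1,0) (1,1) (1,2)] -> total=8
Click 4 (5,0) count=1: revealed 1 new [(5,0)] -> total=9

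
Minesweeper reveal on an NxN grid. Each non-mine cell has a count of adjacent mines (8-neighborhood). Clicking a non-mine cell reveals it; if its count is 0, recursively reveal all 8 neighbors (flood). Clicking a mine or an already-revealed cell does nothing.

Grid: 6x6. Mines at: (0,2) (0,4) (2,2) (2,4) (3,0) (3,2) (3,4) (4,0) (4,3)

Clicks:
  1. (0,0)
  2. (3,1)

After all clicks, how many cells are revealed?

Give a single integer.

Answer: 7

Derivation:
Click 1 (0,0) count=0: revealed 6 new [(0,0) (0,1) (1,0) (1,1) (2,0) (2,1)] -> total=6
Click 2 (3,1) count=4: revealed 1 new [(3,1)] -> total=7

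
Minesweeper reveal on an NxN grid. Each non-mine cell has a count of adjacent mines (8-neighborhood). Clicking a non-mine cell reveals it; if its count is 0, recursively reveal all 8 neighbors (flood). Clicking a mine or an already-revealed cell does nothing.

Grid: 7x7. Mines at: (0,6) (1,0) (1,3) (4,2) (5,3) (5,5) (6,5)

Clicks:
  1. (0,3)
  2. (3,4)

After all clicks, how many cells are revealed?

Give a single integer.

Click 1 (0,3) count=1: revealed 1 new [(0,3)] -> total=1
Click 2 (3,4) count=0: revealed 15 new [(1,4) (1,5) (1,6) (2,3) (2,4) (2,5) (2,6) (3,3) (3,4) (3,5) (3,6) (4,3) (4,4) (4,5) (4,6)] -> total=16

Answer: 16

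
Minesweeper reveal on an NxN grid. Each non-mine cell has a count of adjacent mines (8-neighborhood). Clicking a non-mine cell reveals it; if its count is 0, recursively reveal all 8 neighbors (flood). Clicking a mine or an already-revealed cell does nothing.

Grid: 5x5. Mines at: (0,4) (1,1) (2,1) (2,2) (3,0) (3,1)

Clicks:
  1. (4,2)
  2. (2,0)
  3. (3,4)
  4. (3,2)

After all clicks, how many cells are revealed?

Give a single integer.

Answer: 11

Derivation:
Click 1 (4,2) count=1: revealed 1 new [(4,2)] -> total=1
Click 2 (2,0) count=4: revealed 1 new [(2,0)] -> total=2
Click 3 (3,4) count=0: revealed 9 new [(1,3) (1,4) (2,3) (2,4) (3,2) (3,3) (3,4) (4,3) (4,4)] -> total=11
Click 4 (3,2) count=3: revealed 0 new [(none)] -> total=11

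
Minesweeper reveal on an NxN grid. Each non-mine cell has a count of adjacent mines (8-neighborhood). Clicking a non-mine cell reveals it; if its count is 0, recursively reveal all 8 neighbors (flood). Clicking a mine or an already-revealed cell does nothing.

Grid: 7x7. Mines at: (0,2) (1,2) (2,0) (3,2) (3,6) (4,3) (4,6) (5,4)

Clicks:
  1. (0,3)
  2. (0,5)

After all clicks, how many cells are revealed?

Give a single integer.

Click 1 (0,3) count=2: revealed 1 new [(0,3)] -> total=1
Click 2 (0,5) count=0: revealed 14 new [(0,4) (0,5) (0,6) (1,3) (1,4) (1,5) (1,6) (2,3) (2,4) (2,5) (2,6) (3,3) (3,4) (3,5)] -> total=15

Answer: 15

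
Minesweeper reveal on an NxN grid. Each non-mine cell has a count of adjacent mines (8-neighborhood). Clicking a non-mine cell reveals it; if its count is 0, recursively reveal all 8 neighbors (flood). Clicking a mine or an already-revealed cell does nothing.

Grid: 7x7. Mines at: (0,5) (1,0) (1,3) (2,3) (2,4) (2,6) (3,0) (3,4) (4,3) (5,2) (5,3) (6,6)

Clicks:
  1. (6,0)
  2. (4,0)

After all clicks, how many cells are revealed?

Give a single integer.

Click 1 (6,0) count=0: revealed 6 new [(4,0) (4,1) (5,0) (5,1) (6,0) (6,1)] -> total=6
Click 2 (4,0) count=1: revealed 0 new [(none)] -> total=6

Answer: 6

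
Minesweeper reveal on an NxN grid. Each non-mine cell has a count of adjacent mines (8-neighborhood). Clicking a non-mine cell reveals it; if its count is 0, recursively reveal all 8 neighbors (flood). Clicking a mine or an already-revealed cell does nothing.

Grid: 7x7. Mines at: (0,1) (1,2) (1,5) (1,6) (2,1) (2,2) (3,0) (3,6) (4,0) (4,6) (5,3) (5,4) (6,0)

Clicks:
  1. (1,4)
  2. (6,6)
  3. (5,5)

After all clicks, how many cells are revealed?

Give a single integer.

Answer: 5

Derivation:
Click 1 (1,4) count=1: revealed 1 new [(1,4)] -> total=1
Click 2 (6,6) count=0: revealed 4 new [(5,5) (5,6) (6,5) (6,6)] -> total=5
Click 3 (5,5) count=2: revealed 0 new [(none)] -> total=5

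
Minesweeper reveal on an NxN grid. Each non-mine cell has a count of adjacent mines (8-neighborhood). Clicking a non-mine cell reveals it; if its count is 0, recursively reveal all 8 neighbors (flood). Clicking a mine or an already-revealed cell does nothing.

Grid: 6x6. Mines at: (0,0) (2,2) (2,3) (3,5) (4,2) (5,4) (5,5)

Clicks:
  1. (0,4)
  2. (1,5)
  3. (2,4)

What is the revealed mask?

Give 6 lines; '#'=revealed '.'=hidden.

Click 1 (0,4) count=0: revealed 12 new [(0,1) (0,2) (0,3) (0,4) (0,5) (1,1) (1,2) (1,3) (1,4) (1,5) (2,4) (2,5)] -> total=12
Click 2 (1,5) count=0: revealed 0 new [(none)] -> total=12
Click 3 (2,4) count=2: revealed 0 new [(none)] -> total=12

Answer: .#####
.#####
....##
......
......
......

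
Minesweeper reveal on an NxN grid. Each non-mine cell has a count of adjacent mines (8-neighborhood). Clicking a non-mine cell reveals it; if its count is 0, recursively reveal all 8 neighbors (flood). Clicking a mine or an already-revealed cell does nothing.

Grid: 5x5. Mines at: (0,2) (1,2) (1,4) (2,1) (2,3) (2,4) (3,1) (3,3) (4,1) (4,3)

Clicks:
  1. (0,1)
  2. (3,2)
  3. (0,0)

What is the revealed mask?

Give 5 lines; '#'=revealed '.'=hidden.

Click 1 (0,1) count=2: revealed 1 new [(0,1)] -> total=1
Click 2 (3,2) count=6: revealed 1 new [(3,2)] -> total=2
Click 3 (0,0) count=0: revealed 3 new [(0,0) (1,0) (1,1)] -> total=5

Answer: ##...
##...
.....
..#..
.....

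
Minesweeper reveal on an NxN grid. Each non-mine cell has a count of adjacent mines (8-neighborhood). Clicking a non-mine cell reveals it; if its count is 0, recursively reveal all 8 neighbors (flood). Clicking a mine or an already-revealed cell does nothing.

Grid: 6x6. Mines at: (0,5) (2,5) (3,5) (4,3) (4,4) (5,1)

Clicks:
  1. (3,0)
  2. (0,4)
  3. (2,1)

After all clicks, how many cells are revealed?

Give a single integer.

Click 1 (3,0) count=0: revealed 23 new [(0,0) (0,1) (0,2) (0,3) (0,4) (1,0) (1,1) (1,2) (1,3) (1,4) (2,0) (2,1) (2,2) (2,3) (2,4) (3,0) (3,1) (3,2) (3,3) (3,4) (4,0) (4,1) (4,2)] -> total=23
Click 2 (0,4) count=1: revealed 0 new [(none)] -> total=23
Click 3 (2,1) count=0: revealed 0 new [(none)] -> total=23

Answer: 23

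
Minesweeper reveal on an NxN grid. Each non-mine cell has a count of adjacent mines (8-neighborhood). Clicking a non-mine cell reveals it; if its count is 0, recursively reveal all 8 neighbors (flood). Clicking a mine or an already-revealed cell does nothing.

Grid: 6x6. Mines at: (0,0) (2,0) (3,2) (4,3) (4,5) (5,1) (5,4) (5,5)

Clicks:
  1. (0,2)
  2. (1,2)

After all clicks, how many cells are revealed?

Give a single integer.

Answer: 18

Derivation:
Click 1 (0,2) count=0: revealed 18 new [(0,1) (0,2) (0,3) (0,4) (0,5) (1,1) (1,2) (1,3) (1,4) (1,5) (2,1) (2,2) (2,3) (2,4) (2,5) (3,3) (3,4) (3,5)] -> total=18
Click 2 (1,2) count=0: revealed 0 new [(none)] -> total=18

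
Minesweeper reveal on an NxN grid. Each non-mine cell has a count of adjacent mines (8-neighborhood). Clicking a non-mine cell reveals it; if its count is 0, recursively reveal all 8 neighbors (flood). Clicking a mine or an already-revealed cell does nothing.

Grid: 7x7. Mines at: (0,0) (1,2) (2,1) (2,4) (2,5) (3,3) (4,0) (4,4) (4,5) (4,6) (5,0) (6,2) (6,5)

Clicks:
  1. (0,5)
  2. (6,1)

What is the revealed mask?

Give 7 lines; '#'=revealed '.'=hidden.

Answer: ...####
...####
.......
.......
.......
.......
.#.....

Derivation:
Click 1 (0,5) count=0: revealed 8 new [(0,3) (0,4) (0,5) (0,6) (1,3) (1,4) (1,5) (1,6)] -> total=8
Click 2 (6,1) count=2: revealed 1 new [(6,1)] -> total=9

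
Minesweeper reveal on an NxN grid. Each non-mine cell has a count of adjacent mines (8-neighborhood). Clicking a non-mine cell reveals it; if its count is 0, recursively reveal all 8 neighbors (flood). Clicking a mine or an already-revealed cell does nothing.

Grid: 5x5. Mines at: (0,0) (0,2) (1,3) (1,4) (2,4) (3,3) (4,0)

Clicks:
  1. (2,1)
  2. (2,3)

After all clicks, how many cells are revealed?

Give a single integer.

Click 1 (2,1) count=0: revealed 9 new [(1,0) (1,1) (1,2) (2,0) (2,1) (2,2) (3,0) (3,1) (3,2)] -> total=9
Click 2 (2,3) count=4: revealed 1 new [(2,3)] -> total=10

Answer: 10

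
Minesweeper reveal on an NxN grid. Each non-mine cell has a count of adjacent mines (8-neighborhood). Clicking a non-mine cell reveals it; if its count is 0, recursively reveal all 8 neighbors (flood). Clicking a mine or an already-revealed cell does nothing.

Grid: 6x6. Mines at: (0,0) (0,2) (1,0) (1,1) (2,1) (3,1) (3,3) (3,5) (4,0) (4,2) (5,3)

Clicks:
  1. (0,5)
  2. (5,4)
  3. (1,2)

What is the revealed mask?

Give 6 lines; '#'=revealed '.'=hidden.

Answer: ...###
..####
...###
......
......
....#.

Derivation:
Click 1 (0,5) count=0: revealed 9 new [(0,3) (0,4) (0,5) (1,3) (1,4) (1,5) (2,3) (2,4) (2,5)] -> total=9
Click 2 (5,4) count=1: revealed 1 new [(5,4)] -> total=10
Click 3 (1,2) count=3: revealed 1 new [(1,2)] -> total=11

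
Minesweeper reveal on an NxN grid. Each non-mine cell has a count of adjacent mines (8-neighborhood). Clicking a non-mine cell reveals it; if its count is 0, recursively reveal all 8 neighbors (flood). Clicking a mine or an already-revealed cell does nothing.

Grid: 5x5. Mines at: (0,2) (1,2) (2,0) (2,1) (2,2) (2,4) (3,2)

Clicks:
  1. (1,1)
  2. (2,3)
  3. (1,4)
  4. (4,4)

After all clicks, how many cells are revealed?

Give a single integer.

Answer: 7

Derivation:
Click 1 (1,1) count=5: revealed 1 new [(1,1)] -> total=1
Click 2 (2,3) count=4: revealed 1 new [(2,3)] -> total=2
Click 3 (1,4) count=1: revealed 1 new [(1,4)] -> total=3
Click 4 (4,4) count=0: revealed 4 new [(3,3) (3,4) (4,3) (4,4)] -> total=7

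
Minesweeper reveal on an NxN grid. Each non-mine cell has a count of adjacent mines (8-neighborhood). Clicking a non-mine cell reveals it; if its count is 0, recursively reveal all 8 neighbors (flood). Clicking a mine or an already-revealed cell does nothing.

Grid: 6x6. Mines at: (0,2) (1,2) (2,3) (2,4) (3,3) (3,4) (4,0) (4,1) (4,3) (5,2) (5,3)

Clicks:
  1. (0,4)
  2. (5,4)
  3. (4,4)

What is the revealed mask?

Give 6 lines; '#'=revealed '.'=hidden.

Answer: ...###
...###
......
......
....#.
....#.

Derivation:
Click 1 (0,4) count=0: revealed 6 new [(0,3) (0,4) (0,5) (1,3) (1,4) (1,5)] -> total=6
Click 2 (5,4) count=2: revealed 1 new [(5,4)] -> total=7
Click 3 (4,4) count=4: revealed 1 new [(4,4)] -> total=8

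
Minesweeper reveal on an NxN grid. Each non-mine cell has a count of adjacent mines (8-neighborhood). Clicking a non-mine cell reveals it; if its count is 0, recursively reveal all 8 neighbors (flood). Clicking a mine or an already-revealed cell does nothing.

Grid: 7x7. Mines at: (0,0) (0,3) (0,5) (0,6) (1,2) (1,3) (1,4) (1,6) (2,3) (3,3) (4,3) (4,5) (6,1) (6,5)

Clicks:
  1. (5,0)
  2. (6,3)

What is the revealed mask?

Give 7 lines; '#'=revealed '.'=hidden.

Click 1 (5,0) count=1: revealed 1 new [(5,0)] -> total=1
Click 2 (6,3) count=0: revealed 6 new [(5,2) (5,3) (5,4) (6,2) (6,3) (6,4)] -> total=7

Answer: .......
.......
.......
.......
.......
#.###..
..###..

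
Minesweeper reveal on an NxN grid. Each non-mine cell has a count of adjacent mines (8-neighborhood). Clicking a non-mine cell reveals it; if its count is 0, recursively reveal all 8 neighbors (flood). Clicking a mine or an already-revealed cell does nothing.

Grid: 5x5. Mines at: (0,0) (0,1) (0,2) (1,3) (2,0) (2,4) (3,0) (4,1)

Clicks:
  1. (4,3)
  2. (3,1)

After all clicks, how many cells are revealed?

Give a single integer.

Click 1 (4,3) count=0: revealed 6 new [(3,2) (3,3) (3,4) (4,2) (4,3) (4,4)] -> total=6
Click 2 (3,1) count=3: revealed 1 new [(3,1)] -> total=7

Answer: 7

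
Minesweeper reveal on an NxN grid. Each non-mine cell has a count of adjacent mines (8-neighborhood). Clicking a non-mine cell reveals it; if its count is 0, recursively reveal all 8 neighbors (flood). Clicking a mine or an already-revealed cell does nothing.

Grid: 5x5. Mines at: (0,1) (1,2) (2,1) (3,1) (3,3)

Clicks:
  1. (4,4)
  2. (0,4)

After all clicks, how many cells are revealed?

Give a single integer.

Click 1 (4,4) count=1: revealed 1 new [(4,4)] -> total=1
Click 2 (0,4) count=0: revealed 6 new [(0,3) (0,4) (1,3) (1,4) (2,3) (2,4)] -> total=7

Answer: 7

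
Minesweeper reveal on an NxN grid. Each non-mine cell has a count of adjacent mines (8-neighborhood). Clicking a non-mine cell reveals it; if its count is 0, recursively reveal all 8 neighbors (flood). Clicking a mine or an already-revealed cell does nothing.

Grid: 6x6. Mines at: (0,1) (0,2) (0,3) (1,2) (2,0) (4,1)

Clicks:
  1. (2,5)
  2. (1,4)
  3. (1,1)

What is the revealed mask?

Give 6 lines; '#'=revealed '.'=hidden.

Answer: ....##
.#.###
..####
..####
..####
..####

Derivation:
Click 1 (2,5) count=0: revealed 21 new [(0,4) (0,5) (1,3) (1,4) (1,5) (2,2) (2,3) (2,4) (2,5) (3,2) (3,3) (3,4) (3,5) (4,2) (4,3) (4,4) (4,5) (5,2) (5,3) (5,4) (5,5)] -> total=21
Click 2 (1,4) count=1: revealed 0 new [(none)] -> total=21
Click 3 (1,1) count=4: revealed 1 new [(1,1)] -> total=22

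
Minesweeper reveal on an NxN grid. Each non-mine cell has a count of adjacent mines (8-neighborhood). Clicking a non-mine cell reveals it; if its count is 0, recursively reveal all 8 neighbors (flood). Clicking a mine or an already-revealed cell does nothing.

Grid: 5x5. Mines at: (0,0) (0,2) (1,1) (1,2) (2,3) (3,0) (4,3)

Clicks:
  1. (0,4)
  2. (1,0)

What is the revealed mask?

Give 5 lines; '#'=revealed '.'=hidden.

Answer: ...##
#..##
.....
.....
.....

Derivation:
Click 1 (0,4) count=0: revealed 4 new [(0,3) (0,4) (1,3) (1,4)] -> total=4
Click 2 (1,0) count=2: revealed 1 new [(1,0)] -> total=5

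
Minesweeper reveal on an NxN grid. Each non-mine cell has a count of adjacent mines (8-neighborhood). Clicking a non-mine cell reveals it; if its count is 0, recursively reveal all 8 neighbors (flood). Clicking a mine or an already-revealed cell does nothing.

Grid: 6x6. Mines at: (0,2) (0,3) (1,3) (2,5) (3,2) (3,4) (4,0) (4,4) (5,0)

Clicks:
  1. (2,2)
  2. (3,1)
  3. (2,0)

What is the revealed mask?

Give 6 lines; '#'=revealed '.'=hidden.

Click 1 (2,2) count=2: revealed 1 new [(2,2)] -> total=1
Click 2 (3,1) count=2: revealed 1 new [(3,1)] -> total=2
Click 3 (2,0) count=0: revealed 7 new [(0,0) (0,1) (1,0) (1,1) (2,0) (2,1) (3,0)] -> total=9

Answer: ##....
##....
###...
##....
......
......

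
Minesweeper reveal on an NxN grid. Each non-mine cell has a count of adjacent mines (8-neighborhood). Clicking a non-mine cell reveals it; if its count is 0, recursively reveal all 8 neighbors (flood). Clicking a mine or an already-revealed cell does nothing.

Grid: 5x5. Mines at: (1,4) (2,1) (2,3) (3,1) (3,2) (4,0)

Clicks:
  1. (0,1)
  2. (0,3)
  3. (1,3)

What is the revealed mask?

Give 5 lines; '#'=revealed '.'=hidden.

Answer: ####.
####.
.....
.....
.....

Derivation:
Click 1 (0,1) count=0: revealed 8 new [(0,0) (0,1) (0,2) (0,3) (1,0) (1,1) (1,2) (1,3)] -> total=8
Click 2 (0,3) count=1: revealed 0 new [(none)] -> total=8
Click 3 (1,3) count=2: revealed 0 new [(none)] -> total=8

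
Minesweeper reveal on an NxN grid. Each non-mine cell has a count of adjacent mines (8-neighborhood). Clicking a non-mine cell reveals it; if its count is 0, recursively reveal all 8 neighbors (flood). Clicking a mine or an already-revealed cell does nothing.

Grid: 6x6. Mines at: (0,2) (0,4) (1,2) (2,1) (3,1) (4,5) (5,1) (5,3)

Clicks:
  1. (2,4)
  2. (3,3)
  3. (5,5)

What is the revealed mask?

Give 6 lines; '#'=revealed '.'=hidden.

Click 1 (2,4) count=0: revealed 14 new [(1,3) (1,4) (1,5) (2,2) (2,3) (2,4) (2,5) (3,2) (3,3) (3,4) (3,5) (4,2) (4,3) (4,4)] -> total=14
Click 2 (3,3) count=0: revealed 0 new [(none)] -> total=14
Click 3 (5,5) count=1: revealed 1 new [(5,5)] -> total=15

Answer: ......
...###
..####
..####
..###.
.....#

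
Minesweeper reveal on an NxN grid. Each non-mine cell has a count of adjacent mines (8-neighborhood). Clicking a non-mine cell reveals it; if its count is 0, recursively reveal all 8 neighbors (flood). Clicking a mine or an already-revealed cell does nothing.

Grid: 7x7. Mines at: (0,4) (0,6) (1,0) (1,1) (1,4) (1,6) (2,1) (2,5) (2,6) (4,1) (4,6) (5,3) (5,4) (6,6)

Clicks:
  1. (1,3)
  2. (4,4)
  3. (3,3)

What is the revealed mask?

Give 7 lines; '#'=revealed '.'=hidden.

Click 1 (1,3) count=2: revealed 1 new [(1,3)] -> total=1
Click 2 (4,4) count=2: revealed 1 new [(4,4)] -> total=2
Click 3 (3,3) count=0: revealed 8 new [(2,2) (2,3) (2,4) (3,2) (3,3) (3,4) (4,2) (4,3)] -> total=10

Answer: .......
...#...
..###..
..###..
..###..
.......
.......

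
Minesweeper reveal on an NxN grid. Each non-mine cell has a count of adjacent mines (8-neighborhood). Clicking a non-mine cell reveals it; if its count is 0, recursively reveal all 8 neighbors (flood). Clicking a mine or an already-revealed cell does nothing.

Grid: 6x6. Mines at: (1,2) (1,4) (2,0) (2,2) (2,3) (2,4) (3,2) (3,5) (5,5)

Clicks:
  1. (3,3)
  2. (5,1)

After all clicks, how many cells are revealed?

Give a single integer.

Answer: 13

Derivation:
Click 1 (3,3) count=4: revealed 1 new [(3,3)] -> total=1
Click 2 (5,1) count=0: revealed 12 new [(3,0) (3,1) (4,0) (4,1) (4,2) (4,3) (4,4) (5,0) (5,1) (5,2) (5,3) (5,4)] -> total=13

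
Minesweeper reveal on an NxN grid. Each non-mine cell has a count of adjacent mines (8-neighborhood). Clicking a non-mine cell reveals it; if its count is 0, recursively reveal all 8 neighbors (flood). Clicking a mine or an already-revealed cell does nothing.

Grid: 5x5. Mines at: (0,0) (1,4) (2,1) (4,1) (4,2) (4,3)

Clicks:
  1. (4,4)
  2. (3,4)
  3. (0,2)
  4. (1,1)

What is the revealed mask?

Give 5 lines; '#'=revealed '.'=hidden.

Answer: .###.
.###.
.....
....#
....#

Derivation:
Click 1 (4,4) count=1: revealed 1 new [(4,4)] -> total=1
Click 2 (3,4) count=1: revealed 1 new [(3,4)] -> total=2
Click 3 (0,2) count=0: revealed 6 new [(0,1) (0,2) (0,3) (1,1) (1,2) (1,3)] -> total=8
Click 4 (1,1) count=2: revealed 0 new [(none)] -> total=8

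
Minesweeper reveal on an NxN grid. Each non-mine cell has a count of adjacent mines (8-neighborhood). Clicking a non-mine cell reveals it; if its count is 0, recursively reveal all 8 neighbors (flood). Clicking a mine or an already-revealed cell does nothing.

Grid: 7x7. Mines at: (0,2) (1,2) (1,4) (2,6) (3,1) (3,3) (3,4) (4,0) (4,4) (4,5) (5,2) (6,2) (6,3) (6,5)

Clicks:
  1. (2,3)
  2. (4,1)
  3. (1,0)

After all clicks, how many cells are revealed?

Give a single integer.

Click 1 (2,3) count=4: revealed 1 new [(2,3)] -> total=1
Click 2 (4,1) count=3: revealed 1 new [(4,1)] -> total=2
Click 3 (1,0) count=0: revealed 6 new [(0,0) (0,1) (1,0) (1,1) (2,0) (2,1)] -> total=8

Answer: 8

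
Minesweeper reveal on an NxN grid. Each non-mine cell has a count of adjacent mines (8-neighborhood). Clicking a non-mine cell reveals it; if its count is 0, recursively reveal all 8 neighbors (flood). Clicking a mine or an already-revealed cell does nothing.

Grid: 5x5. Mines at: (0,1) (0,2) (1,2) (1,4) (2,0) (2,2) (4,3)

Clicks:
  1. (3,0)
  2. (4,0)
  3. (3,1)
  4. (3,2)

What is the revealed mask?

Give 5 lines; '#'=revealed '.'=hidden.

Click 1 (3,0) count=1: revealed 1 new [(3,0)] -> total=1
Click 2 (4,0) count=0: revealed 5 new [(3,1) (3,2) (4,0) (4,1) (4,2)] -> total=6
Click 3 (3,1) count=2: revealed 0 new [(none)] -> total=6
Click 4 (3,2) count=2: revealed 0 new [(none)] -> total=6

Answer: .....
.....
.....
###..
###..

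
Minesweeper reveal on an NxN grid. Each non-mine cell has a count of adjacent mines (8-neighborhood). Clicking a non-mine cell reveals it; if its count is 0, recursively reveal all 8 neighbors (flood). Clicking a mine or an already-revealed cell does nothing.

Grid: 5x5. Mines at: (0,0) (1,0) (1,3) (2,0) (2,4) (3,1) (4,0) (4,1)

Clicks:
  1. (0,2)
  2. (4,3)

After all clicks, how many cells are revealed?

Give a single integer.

Answer: 7

Derivation:
Click 1 (0,2) count=1: revealed 1 new [(0,2)] -> total=1
Click 2 (4,3) count=0: revealed 6 new [(3,2) (3,3) (3,4) (4,2) (4,3) (4,4)] -> total=7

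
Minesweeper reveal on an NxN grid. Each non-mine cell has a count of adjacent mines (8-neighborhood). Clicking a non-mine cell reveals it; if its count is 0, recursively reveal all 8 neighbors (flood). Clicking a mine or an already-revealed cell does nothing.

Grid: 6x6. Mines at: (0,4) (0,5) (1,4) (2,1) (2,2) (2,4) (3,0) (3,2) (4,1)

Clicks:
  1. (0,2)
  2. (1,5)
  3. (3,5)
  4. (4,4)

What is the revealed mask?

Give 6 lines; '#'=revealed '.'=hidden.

Click 1 (0,2) count=0: revealed 8 new [(0,0) (0,1) (0,2) (0,3) (1,0) (1,1) (1,2) (1,3)] -> total=8
Click 2 (1,5) count=4: revealed 1 new [(1,5)] -> total=9
Click 3 (3,5) count=1: revealed 1 new [(3,5)] -> total=10
Click 4 (4,4) count=0: revealed 10 new [(3,3) (3,4) (4,2) (4,3) (4,4) (4,5) (5,2) (5,3) (5,4) (5,5)] -> total=20

Answer: ####..
####.#
......
...###
..####
..####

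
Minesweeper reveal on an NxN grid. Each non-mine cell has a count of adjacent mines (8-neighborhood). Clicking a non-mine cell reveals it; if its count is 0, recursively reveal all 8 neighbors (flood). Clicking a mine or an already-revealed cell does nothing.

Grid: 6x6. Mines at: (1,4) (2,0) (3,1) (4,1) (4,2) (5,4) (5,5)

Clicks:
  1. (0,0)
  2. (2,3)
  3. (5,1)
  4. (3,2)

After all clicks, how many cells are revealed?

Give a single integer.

Click 1 (0,0) count=0: revealed 11 new [(0,0) (0,1) (0,2) (0,3) (1,0) (1,1) (1,2) (1,3) (2,1) (2,2) (2,3)] -> total=11
Click 2 (2,3) count=1: revealed 0 new [(none)] -> total=11
Click 3 (5,1) count=2: revealed 1 new [(5,1)] -> total=12
Click 4 (3,2) count=3: revealed 1 new [(3,2)] -> total=13

Answer: 13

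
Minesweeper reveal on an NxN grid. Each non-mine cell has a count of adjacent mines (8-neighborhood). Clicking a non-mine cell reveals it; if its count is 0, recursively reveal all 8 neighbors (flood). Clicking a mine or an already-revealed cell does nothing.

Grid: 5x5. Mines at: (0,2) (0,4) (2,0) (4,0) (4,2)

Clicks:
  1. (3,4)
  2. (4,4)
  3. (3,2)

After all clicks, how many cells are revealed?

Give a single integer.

Answer: 14

Derivation:
Click 1 (3,4) count=0: revealed 14 new [(1,1) (1,2) (1,3) (1,4) (2,1) (2,2) (2,3) (2,4) (3,1) (3,2) (3,3) (3,4) (4,3) (4,4)] -> total=14
Click 2 (4,4) count=0: revealed 0 new [(none)] -> total=14
Click 3 (3,2) count=1: revealed 0 new [(none)] -> total=14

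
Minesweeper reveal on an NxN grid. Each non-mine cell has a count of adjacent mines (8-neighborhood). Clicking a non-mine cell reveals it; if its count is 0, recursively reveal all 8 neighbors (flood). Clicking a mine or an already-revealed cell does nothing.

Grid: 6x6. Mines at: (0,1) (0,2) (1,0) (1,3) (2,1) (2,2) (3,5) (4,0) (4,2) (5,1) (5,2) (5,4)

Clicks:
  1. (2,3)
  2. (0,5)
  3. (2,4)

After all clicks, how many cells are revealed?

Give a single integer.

Answer: 7

Derivation:
Click 1 (2,3) count=2: revealed 1 new [(2,3)] -> total=1
Click 2 (0,5) count=0: revealed 6 new [(0,4) (0,5) (1,4) (1,5) (2,4) (2,5)] -> total=7
Click 3 (2,4) count=2: revealed 0 new [(none)] -> total=7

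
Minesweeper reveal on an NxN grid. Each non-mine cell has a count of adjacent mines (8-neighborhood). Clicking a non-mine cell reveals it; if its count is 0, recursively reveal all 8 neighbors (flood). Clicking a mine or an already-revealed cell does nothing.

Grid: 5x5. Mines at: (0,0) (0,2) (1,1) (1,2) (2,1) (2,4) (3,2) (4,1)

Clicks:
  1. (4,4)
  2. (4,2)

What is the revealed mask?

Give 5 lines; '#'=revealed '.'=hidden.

Click 1 (4,4) count=0: revealed 4 new [(3,3) (3,4) (4,3) (4,4)] -> total=4
Click 2 (4,2) count=2: revealed 1 new [(4,2)] -> total=5

Answer: .....
.....
.....
...##
..###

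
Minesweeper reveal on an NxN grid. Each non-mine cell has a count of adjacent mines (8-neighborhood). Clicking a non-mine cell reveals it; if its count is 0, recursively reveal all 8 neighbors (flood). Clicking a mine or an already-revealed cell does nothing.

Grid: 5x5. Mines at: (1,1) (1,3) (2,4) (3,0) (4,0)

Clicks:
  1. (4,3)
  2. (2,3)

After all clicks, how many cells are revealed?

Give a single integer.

Click 1 (4,3) count=0: revealed 11 new [(2,1) (2,2) (2,3) (3,1) (3,2) (3,3) (3,4) (4,1) (4,2) (4,3) (4,4)] -> total=11
Click 2 (2,3) count=2: revealed 0 new [(none)] -> total=11

Answer: 11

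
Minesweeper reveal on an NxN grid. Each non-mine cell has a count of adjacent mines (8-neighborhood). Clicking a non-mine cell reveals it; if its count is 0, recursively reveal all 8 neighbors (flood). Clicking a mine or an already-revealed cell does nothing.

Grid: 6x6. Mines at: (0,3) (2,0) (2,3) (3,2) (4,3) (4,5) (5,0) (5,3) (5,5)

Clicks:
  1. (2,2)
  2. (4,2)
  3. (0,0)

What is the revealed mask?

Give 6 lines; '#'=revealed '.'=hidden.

Answer: ###...
###...
..#...
......
..#...
......

Derivation:
Click 1 (2,2) count=2: revealed 1 new [(2,2)] -> total=1
Click 2 (4,2) count=3: revealed 1 new [(4,2)] -> total=2
Click 3 (0,0) count=0: revealed 6 new [(0,0) (0,1) (0,2) (1,0) (1,1) (1,2)] -> total=8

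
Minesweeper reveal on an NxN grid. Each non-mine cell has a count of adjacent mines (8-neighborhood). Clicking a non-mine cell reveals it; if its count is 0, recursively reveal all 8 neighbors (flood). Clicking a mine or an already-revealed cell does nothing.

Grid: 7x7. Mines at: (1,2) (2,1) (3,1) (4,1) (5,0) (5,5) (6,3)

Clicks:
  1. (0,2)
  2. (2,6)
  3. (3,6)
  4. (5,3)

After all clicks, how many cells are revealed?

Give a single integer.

Answer: 27

Derivation:
Click 1 (0,2) count=1: revealed 1 new [(0,2)] -> total=1
Click 2 (2,6) count=0: revealed 26 new [(0,3) (0,4) (0,5) (0,6) (1,3) (1,4) (1,5) (1,6) (2,2) (2,3) (2,4) (2,5) (2,6) (3,2) (3,3) (3,4) (3,5) (3,6) (4,2) (4,3) (4,4) (4,5) (4,6) (5,2) (5,3) (5,4)] -> total=27
Click 3 (3,6) count=0: revealed 0 new [(none)] -> total=27
Click 4 (5,3) count=1: revealed 0 new [(none)] -> total=27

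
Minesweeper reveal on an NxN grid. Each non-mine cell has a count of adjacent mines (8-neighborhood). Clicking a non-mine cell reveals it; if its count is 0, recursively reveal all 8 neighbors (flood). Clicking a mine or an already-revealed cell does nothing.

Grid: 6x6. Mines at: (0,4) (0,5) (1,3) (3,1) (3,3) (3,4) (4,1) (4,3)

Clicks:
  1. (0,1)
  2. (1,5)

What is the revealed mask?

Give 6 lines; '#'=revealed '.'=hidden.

Answer: ###...
###..#
###...
......
......
......

Derivation:
Click 1 (0,1) count=0: revealed 9 new [(0,0) (0,1) (0,2) (1,0) (1,1) (1,2) (2,0) (2,1) (2,2)] -> total=9
Click 2 (1,5) count=2: revealed 1 new [(1,5)] -> total=10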